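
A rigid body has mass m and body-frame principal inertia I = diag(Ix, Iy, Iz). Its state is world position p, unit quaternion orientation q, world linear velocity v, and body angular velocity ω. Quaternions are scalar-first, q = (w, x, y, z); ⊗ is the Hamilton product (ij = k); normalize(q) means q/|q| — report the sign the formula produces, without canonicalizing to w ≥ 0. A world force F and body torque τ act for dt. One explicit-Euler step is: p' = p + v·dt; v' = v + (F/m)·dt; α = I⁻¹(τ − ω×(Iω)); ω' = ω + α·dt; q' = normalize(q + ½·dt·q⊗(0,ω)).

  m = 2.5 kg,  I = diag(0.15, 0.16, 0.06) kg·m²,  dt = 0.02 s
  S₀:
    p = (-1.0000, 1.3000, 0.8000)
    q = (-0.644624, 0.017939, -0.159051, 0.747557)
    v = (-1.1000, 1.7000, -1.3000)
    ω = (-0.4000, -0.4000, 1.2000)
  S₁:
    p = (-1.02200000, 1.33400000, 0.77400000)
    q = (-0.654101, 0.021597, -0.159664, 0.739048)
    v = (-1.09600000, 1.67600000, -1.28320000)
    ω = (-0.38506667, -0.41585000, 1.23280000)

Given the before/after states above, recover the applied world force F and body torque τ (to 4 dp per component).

F = (0.5000, -3.0000, 2.1000)
τ = (0.1600, -0.1700, 0.1000)

Δv = v₁−v₀ = (0.00400000, -0.02400000, 0.01680000)
F = m·Δv/dt = (0.5000, -3.0000, 2.1000)
rate change Δω = (0.01493333, -0.01585000, 0.03280000)
gyro term ω₀×Iω₀ = (0.0480, -0.0432, 0.0016)
applied torque τ = (0.1600, -0.1700, 0.1000)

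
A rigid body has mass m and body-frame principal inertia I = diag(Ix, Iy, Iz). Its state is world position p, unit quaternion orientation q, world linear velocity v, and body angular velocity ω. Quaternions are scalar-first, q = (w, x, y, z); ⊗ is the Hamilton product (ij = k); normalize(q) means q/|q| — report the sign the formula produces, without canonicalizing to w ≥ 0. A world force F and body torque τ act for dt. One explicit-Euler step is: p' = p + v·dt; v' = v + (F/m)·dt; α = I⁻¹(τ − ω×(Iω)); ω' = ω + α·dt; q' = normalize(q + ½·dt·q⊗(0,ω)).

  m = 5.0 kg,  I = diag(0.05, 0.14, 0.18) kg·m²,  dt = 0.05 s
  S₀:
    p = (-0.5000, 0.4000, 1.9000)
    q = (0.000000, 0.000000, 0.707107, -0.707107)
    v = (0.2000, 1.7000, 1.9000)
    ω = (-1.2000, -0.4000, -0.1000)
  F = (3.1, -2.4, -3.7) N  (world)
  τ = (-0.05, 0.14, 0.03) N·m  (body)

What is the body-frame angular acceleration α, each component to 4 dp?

gyro term ω×Iω = (0.0016, -0.0156, 0.0432)
(τ − ω×Iω)/I = (-1.0320, 1.1114, -0.0733)

α = (-1.0320, 1.1114, -0.0733)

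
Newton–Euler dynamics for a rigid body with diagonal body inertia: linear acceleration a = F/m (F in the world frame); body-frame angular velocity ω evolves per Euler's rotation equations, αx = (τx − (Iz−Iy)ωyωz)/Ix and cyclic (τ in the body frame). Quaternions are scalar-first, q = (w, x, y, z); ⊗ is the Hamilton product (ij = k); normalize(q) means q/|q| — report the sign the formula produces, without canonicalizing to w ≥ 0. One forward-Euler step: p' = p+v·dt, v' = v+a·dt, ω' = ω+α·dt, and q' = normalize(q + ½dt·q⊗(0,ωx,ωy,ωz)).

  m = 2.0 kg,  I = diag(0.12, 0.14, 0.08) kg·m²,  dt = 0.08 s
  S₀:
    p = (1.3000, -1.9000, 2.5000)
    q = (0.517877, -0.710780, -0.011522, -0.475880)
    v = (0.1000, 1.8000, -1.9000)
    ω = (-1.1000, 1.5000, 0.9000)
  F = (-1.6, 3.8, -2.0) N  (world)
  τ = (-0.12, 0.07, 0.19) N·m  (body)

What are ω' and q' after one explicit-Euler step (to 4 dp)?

precession coupling ω×(Iω) = (-0.0810, -0.0396, -0.0330)
(τ − ω×Iω)/I = (-0.3250, 0.7829, 2.7875)
ω' = ω + α·dt = (-1.1260, 1.5626, 1.1230)
2q̇ = q⊗(0,ω) = (-0.3362830, 0.1337855, 1.9399855, -0.6127549)
q + ½dt·q⊗(0,ω), renormalized = (0.5027, -0.7030, 0.0659, -0.4987)

ω' = (-1.1260, 1.5626, 1.1230)
q' = (0.5027, -0.7030, 0.0659, -0.4987)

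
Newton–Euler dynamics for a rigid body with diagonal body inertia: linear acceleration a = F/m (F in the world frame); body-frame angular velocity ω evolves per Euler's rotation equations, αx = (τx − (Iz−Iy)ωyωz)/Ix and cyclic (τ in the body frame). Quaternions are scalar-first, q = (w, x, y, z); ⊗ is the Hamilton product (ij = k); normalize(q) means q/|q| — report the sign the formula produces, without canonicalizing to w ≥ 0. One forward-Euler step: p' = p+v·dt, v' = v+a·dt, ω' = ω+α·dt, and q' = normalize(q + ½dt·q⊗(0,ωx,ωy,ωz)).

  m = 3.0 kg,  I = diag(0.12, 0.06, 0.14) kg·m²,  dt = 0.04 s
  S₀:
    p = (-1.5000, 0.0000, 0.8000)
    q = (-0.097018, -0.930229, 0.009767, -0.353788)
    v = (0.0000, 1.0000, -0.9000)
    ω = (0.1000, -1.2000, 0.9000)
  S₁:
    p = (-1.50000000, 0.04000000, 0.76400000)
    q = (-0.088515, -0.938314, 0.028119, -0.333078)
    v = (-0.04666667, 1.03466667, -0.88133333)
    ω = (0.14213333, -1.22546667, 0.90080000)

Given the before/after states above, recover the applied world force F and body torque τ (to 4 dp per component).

rate change Δω = (0.04213333, -0.02546667, 0.00080000)
applied torque τ = (0.0400, -0.0400, 0.0100)
v₁ − v₀ = (-0.04666667, 0.03466667, 0.01866667)
F = m·Δv/dt = (-3.5000, 2.6000, 1.4000)

F = (-3.5000, 2.6000, 1.4000)
τ = (0.0400, -0.0400, 0.0100)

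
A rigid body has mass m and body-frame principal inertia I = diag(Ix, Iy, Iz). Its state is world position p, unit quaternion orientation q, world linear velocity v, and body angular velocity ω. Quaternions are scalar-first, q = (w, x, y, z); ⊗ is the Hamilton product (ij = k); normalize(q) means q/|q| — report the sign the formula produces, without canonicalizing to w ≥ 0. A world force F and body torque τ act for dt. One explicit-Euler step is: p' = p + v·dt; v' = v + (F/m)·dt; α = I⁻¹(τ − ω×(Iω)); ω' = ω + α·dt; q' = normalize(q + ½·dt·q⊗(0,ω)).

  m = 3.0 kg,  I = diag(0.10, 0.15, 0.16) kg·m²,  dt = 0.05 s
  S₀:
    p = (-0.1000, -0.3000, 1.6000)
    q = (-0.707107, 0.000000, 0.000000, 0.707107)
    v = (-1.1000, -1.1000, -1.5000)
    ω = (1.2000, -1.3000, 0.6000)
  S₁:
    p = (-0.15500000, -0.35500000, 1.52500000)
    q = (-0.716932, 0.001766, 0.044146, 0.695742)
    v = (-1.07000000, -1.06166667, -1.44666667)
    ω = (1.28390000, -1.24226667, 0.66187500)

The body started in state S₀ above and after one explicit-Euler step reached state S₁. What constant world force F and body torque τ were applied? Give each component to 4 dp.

F = (1.8000, 2.3000, 3.2000)
τ = (0.1600, 0.1300, 0.1200)

velocity change Δv = (0.03000000, 0.03833333, 0.05333333)
applied force F = (1.8000, 2.3000, 3.2000)
Δω = ω₁−ω₀ = (0.08390000, 0.05773333, 0.06187500)
τ = I·(Δω/dt) + ω₀×(Iω₀) = (0.1600, 0.1300, 0.1200)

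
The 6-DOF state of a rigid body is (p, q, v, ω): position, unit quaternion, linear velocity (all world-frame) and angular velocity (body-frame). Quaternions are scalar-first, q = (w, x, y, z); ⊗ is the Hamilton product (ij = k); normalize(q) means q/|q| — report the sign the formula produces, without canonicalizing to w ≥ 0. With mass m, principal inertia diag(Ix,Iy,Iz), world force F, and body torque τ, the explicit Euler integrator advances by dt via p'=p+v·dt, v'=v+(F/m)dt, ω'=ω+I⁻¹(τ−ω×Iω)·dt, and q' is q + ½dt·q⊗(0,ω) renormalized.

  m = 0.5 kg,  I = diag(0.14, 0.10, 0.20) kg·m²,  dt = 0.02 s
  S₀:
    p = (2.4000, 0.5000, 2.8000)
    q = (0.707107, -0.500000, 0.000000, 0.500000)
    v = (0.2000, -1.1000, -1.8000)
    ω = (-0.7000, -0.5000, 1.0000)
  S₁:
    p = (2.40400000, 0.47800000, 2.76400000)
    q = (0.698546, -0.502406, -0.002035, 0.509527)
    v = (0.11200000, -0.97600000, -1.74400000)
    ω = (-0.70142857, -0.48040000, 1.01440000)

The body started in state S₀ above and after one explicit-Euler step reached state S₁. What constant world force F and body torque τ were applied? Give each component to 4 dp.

velocity change Δv = (-0.08800000, 0.12400000, 0.05600000)
m·(v₁−v₀)/dt = (-2.2000, 3.1000, 1.4000)
Δω = ω₁−ω₀ = (-0.00142857, 0.01960000, 0.01440000)
applied torque τ = (-0.0600, 0.1400, 0.1300)

F = (-2.2000, 3.1000, 1.4000)
τ = (-0.0600, 0.1400, 0.1300)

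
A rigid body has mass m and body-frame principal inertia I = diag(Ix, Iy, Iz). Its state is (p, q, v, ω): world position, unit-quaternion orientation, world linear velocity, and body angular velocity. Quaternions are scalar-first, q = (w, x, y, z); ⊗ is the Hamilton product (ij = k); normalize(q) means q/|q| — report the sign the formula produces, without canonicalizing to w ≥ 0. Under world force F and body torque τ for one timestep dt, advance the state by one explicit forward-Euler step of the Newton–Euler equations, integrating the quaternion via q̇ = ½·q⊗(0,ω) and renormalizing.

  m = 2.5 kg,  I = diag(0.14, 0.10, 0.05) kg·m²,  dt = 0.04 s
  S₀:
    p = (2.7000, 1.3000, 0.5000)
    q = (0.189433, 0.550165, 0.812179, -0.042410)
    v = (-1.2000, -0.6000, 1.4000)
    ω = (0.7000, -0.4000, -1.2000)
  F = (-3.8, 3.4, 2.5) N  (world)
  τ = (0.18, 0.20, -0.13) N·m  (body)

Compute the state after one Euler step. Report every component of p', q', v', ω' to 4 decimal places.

a = F/m = (-1.5200, 1.3600, 1.0000)
p + v·dt = (2.6520, 1.2760, 0.5560)
v + (F/m)dt = (-1.2608, -0.5456, 1.4400)
precession coupling ω×(Iω) = (-0.0240, -0.0756, 0.0112)
(τ − ω×Iω)/I = (1.4571, 2.7560, -2.8240)
ω' = ω + α·dt = (0.7583, -0.2898, -1.3130)
q⊗(0,ω) = (-0.1111359, -0.8589757, 0.5547378, -1.0159109)
q' = normalize(q + ½dt·q⊗(0,ω)) = (0.1871, 0.5328, 0.8229, -0.0627)

p' = (2.6520, 1.2760, 0.5560)
q' = (0.1871, 0.5328, 0.8229, -0.0627)
v' = (-1.2608, -0.5456, 1.4400)
ω' = (0.7583, -0.2898, -1.3130)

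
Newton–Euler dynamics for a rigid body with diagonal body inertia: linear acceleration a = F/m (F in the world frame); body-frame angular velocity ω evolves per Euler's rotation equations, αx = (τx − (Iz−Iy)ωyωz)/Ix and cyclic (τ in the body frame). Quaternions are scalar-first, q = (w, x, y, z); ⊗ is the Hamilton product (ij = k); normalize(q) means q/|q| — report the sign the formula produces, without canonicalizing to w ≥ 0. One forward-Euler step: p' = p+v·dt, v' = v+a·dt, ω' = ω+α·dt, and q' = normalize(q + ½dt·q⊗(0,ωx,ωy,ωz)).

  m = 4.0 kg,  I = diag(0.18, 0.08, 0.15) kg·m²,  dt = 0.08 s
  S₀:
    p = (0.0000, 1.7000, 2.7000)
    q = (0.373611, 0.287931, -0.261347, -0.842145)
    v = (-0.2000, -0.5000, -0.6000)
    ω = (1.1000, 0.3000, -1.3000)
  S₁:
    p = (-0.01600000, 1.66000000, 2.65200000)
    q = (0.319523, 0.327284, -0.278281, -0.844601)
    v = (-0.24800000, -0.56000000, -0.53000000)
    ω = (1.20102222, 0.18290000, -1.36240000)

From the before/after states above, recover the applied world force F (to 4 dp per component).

F = (-2.4000, -3.0000, 3.5000)

v₁ − v₀ = (-0.04800000, -0.06000000, 0.07000000)
applied force F = (-2.4000, -3.0000, 3.5000)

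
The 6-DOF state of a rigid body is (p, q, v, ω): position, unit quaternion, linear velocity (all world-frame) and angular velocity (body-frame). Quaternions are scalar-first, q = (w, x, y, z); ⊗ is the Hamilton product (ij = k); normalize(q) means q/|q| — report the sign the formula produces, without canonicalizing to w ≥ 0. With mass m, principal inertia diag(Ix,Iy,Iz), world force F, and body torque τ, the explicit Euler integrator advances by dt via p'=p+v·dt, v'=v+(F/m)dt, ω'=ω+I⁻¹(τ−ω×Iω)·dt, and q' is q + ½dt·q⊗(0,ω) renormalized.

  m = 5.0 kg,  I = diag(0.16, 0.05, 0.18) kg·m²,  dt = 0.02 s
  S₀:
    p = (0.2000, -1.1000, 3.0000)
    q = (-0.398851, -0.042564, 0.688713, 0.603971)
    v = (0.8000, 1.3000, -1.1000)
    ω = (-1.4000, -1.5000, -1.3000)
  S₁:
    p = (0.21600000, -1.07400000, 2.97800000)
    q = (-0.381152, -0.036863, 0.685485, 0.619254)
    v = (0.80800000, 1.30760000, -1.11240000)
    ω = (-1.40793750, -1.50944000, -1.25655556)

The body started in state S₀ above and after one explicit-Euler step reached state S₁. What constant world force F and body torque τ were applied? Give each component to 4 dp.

Δv = v₁−v₀ = (0.00800000, 0.00760000, -0.01240000)
F = m·Δv/dt = (2.0000, 1.9000, -3.1000)
rate change Δω = (-0.00793750, -0.00944000, 0.04344444)
precession coupling = (0.2535, -0.0364, -0.2310)
applied torque τ = (0.1900, -0.0600, 0.1600)

F = (2.0000, 1.9000, -3.1000)
τ = (0.1900, -0.0600, 0.1600)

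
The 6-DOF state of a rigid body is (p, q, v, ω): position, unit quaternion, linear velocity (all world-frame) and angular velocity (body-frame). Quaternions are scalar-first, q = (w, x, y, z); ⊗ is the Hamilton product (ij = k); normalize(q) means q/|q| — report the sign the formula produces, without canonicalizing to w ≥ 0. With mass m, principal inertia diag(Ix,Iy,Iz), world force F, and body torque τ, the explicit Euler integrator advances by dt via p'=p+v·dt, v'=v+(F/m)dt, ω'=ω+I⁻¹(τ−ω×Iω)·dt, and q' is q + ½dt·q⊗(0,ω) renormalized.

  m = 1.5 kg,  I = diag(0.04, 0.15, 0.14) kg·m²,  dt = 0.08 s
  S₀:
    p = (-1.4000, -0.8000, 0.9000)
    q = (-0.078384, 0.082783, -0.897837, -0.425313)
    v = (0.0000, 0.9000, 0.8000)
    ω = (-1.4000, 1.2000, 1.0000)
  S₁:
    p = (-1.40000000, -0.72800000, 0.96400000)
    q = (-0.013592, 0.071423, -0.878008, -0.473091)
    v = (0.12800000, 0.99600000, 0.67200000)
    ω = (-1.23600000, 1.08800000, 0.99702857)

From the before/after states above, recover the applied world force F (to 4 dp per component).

F = (2.4000, 1.8000, -2.4000)

velocity change Δv = (0.12800000, 0.09600000, -0.12800000)
F = m·Δv/dt = (2.4000, 1.8000, -2.4000)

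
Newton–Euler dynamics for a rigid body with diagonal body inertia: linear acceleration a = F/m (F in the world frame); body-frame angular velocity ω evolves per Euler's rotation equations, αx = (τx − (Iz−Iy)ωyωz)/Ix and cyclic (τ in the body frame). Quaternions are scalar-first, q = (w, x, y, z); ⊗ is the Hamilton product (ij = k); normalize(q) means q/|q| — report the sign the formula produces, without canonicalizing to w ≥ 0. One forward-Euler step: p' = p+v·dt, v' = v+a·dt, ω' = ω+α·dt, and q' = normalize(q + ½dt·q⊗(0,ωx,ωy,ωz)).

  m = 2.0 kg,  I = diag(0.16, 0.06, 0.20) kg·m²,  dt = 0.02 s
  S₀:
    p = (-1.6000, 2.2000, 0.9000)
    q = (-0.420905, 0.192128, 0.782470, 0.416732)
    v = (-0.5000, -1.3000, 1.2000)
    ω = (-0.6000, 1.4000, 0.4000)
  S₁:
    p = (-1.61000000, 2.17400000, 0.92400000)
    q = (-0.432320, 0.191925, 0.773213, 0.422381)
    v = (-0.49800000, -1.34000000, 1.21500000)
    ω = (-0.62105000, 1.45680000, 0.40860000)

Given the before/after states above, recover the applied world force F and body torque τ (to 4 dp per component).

F = (0.2000, -4.0000, 1.5000)
τ = (-0.0900, 0.1800, 0.1700)

Δv = v₁−v₀ = (0.00200000, -0.04000000, 0.01500000)
m·(v₁−v₀)/dt = (0.2000, -4.0000, 1.5000)
rate change Δω = (-0.02105000, 0.05680000, 0.00860000)
precession coupling = (0.0784, 0.0096, 0.0840)
applied torque τ = (-0.0900, 0.1800, 0.1700)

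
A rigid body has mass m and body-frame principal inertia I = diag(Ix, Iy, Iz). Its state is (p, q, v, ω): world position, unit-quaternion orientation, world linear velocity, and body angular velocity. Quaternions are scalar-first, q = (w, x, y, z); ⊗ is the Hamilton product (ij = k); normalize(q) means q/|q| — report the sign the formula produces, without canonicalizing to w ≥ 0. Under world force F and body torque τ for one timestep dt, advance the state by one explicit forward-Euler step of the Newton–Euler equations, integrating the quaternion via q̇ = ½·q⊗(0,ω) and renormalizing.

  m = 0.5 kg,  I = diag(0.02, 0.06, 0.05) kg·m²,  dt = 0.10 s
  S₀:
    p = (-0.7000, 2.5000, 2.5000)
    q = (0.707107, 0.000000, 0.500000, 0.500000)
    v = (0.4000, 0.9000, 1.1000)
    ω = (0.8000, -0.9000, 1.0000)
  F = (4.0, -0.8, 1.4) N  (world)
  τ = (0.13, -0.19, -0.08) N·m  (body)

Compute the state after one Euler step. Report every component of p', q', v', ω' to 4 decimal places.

linear accel F/m = (8.0000, -1.6000, 2.8000)
new position p' = (-0.6600, 2.5900, 2.6100)
v + (F/m)dt = (1.2000, 0.7400, 1.3800)
ω×(Iω) gyroscopic = (0.0090, -0.0240, -0.0288)
angular accel α = (6.0500, -2.7667, -1.0240)
ω + α·dt = (1.4050, -1.1767, 0.8976)
q⊗(0,ω) = (-0.0500000, 1.5156856, -0.2363963, 0.3071070)
q + ½dt·q⊗(0,ω), renormalized = (0.7025, 0.0756, 0.4867, 0.5138)

p' = (-0.6600, 2.5900, 2.6100)
q' = (0.7025, 0.0756, 0.4867, 0.5138)
v' = (1.2000, 0.7400, 1.3800)
ω' = (1.4050, -1.1767, 0.8976)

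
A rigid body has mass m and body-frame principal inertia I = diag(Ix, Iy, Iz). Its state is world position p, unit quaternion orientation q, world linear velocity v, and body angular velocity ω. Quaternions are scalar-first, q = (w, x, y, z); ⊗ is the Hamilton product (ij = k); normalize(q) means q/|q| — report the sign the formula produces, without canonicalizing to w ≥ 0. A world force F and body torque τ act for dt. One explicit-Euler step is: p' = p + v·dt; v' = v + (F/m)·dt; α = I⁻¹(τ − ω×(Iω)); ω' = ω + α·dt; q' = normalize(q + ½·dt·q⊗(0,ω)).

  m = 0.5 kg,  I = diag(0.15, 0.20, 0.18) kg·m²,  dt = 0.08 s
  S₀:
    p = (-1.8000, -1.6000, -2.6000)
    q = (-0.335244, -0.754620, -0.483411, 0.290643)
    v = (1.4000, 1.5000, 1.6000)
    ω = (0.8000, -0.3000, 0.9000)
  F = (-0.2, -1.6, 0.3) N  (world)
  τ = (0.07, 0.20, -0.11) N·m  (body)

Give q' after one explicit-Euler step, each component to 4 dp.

q' = (-0.3270, -0.7783, -0.4424, 0.3027)

q⊗(0,ω) = (0.1970940, -0.6160722, 1.0122456, 0.3113952)
updated quaternion q' = (-0.3270, -0.7783, -0.4424, 0.3027)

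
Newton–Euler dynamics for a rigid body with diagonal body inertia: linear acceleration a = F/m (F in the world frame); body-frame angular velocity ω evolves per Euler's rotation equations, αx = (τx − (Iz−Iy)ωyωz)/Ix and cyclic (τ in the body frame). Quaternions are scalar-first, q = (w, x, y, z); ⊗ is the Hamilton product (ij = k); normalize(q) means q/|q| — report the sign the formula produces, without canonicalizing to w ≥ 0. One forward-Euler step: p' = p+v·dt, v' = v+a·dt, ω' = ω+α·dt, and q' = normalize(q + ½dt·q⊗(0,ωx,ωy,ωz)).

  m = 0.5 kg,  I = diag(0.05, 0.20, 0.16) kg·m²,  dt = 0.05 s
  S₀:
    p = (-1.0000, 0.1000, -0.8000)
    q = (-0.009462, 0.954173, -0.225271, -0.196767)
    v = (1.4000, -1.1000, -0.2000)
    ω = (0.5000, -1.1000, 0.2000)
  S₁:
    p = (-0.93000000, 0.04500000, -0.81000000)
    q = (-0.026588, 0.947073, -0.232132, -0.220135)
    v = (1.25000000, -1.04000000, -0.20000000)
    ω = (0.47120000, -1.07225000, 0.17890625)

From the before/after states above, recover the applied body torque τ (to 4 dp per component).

τ = (-0.0200, 0.1000, -0.1500)

Δω = ω₁−ω₀ = (-0.02880000, 0.02775000, -0.02109375)
ω₀×(Iω₀) = (0.0088, -0.0110, -0.0825)
τ = I·(Δω/dt) + ω₀×(Iω₀) = (-0.0200, 0.1000, -0.1500)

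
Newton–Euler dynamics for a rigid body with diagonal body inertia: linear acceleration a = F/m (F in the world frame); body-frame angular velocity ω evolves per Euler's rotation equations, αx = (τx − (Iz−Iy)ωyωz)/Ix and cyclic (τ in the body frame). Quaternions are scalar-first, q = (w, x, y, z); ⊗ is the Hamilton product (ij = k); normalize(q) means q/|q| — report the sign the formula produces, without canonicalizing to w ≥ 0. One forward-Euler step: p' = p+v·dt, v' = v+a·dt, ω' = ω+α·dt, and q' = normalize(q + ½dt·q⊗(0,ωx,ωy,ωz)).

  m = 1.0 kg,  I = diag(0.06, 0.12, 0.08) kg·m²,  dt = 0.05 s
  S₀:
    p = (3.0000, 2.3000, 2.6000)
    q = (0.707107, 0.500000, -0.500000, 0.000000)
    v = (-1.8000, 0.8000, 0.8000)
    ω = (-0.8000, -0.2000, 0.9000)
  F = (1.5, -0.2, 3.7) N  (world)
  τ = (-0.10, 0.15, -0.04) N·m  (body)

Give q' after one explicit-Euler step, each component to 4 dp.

q' = (0.7143, 0.4744, -0.5145, 0.0034)

Hamilton product q⊗(0,ω) = (0.3000000, -1.0156856, -0.5914214, 0.1363963)
updated quaternion q' = (0.7143, 0.4744, -0.5145, 0.0034)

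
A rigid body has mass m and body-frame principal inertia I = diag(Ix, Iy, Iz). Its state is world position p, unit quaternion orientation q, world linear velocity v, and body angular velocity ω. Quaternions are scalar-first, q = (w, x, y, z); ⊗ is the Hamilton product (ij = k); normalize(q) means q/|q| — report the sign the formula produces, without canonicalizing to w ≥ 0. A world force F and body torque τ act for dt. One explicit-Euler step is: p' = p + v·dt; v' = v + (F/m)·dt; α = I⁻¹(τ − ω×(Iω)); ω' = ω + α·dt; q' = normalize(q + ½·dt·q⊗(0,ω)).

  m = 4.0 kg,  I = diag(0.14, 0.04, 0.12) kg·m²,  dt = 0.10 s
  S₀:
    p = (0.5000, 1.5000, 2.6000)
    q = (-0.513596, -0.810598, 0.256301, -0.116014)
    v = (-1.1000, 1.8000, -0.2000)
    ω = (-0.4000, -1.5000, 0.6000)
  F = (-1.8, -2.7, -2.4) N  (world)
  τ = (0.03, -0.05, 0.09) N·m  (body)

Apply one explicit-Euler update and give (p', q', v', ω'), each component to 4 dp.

p' = (0.3900, 1.6800, 2.5800)
q' = (-0.5054, -0.7986, 0.3204, -0.0653)
v' = (-1.1450, 1.7325, -0.2600)
ω' = (-0.3271, -1.6130, 0.7250)

precession coupling ω×(Iω) = (-0.0720, -0.0048, -0.0600)
α = I⁻¹(τ − ω×Iω) = (0.7286, -1.1300, 1.2500)
new body rate ω' = (-0.3271, -1.6130, 0.7250)
2q̇ = q⊗(0,ω) = (0.1298207, 0.1851980, 1.3031584, 1.0102598)
q' = normalize(q + ½dt·q⊗(0,ω)) = (-0.5054, -0.7986, 0.3204, -0.0653)
linear accel F/m = (-0.4500, -0.6750, -0.6000)
p + v·dt = (0.3900, 1.6800, 2.5800)
v' = v + a·dt = (-1.1450, 1.7325, -0.2600)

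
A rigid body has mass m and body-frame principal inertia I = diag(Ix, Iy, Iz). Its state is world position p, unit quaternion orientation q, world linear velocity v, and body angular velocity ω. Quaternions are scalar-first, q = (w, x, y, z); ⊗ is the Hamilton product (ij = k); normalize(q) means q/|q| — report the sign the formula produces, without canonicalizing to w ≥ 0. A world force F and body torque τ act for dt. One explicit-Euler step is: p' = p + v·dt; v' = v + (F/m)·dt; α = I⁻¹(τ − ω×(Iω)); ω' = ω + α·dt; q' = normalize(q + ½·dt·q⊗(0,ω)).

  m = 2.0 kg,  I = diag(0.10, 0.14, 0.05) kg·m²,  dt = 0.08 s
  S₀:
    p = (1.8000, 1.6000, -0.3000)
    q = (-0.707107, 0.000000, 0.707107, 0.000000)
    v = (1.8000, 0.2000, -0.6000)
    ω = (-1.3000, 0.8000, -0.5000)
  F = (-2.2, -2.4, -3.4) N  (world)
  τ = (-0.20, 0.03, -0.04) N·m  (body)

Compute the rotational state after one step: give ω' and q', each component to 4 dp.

ω' = (-1.4888, 0.7986, -0.4974)
q' = (-0.7282, 0.0226, 0.6831, 0.0508)

ω×(Iω) gyroscopic = (0.0360, 0.0325, -0.0416)
α = I⁻¹(τ − ω×Iω) = (-2.3600, -0.0179, 0.0320)
ω' = ω + α·dt = (-1.4888, 0.7986, -0.4974)
q⊗(0,ω) = (-0.5656856, 0.5656856, -0.5656856, 1.2727926)
q + ½dt·q⊗(0,ω), renormalized = (-0.7282, 0.0226, 0.6831, 0.0508)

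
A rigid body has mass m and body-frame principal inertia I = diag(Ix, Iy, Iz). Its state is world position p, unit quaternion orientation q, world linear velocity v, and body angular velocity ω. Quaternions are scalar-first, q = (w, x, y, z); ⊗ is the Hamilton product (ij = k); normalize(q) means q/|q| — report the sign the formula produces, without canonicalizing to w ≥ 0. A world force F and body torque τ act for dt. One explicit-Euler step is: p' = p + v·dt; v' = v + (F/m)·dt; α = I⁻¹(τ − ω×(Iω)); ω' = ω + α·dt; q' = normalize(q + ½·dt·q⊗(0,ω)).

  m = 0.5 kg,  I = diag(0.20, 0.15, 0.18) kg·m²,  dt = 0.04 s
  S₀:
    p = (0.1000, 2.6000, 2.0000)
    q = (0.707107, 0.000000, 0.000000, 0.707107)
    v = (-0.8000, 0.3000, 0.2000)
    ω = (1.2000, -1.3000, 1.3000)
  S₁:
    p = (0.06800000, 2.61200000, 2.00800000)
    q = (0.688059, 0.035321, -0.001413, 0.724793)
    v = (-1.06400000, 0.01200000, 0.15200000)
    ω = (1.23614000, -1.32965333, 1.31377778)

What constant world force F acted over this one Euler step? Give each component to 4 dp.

F = (-3.3000, -3.6000, -0.6000)

v₁ − v₀ = (-0.26400000, -0.28800000, -0.04800000)
F = m·Δv/dt = (-3.3000, -3.6000, -0.6000)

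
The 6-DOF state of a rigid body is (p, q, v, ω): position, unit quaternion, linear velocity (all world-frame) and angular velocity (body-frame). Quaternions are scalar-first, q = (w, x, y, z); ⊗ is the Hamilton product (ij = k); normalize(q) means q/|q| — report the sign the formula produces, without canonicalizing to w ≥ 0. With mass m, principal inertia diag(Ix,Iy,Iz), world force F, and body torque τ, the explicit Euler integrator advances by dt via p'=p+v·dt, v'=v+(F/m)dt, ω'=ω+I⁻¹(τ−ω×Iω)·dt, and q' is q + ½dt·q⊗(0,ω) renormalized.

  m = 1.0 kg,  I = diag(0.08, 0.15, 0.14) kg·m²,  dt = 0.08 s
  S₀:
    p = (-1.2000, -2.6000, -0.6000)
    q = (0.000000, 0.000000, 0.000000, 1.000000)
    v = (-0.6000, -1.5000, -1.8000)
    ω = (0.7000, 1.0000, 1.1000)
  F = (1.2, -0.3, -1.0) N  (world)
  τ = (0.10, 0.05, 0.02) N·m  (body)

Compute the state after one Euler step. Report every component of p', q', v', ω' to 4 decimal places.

p' = (-1.2480, -2.7200, -0.7440)
q' = (-0.0439, -0.0399, 0.0279, 0.9978)
v' = (-0.5040, -1.5240, -1.8800)
ω' = (0.8110, 1.0513, 1.0834)

p + v·dt = (-1.2480, -2.7200, -0.7440)
v + (F/m)dt = (-0.5040, -1.5240, -1.8800)
α = I⁻¹(τ − ω×Iω) = (1.3875, 0.6413, -0.2071)
ω + α·dt = (0.8110, 1.0513, 1.0834)
2q̇ = q⊗(0,ω) = (-1.1000000, -1.0000000, 0.7000000, 0.0000000)
q' = normalize(q + ½dt·q⊗(0,ω)) = (-0.0439, -0.0399, 0.0279, 0.9978)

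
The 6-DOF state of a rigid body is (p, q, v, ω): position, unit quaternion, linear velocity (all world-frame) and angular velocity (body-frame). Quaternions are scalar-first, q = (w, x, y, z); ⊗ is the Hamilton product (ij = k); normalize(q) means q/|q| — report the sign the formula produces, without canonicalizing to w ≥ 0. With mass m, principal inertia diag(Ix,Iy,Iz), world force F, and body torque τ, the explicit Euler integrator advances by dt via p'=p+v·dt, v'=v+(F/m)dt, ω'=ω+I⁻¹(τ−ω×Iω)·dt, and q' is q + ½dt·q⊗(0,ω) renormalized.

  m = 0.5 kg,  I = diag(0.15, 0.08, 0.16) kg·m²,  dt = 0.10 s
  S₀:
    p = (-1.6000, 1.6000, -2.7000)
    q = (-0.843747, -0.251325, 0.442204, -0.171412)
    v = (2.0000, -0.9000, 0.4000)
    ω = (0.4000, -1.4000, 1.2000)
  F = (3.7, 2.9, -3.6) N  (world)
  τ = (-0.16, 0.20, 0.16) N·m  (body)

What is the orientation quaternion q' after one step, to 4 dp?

Hamilton product q⊗(0,ω) = (0.9253100, -0.0468308, 1.4142710, -0.8375230)
updated quaternion q' = (-0.7940, -0.2525, 0.5107, -0.2123)

q' = (-0.7940, -0.2525, 0.5107, -0.2123)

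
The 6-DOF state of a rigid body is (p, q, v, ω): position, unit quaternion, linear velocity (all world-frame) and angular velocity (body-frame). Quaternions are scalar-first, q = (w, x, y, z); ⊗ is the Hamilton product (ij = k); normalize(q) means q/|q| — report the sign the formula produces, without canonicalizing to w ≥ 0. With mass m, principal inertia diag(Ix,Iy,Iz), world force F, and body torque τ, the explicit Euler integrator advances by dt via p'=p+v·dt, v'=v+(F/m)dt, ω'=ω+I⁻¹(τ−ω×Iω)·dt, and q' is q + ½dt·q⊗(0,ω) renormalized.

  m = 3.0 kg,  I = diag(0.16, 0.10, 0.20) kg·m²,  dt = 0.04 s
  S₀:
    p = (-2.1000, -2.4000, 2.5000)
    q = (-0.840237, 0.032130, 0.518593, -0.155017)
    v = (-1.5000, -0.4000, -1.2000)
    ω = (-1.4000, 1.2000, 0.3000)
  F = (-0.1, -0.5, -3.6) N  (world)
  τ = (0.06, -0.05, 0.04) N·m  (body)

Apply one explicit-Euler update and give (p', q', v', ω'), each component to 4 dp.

gyro term ω×Iω = (0.0360, 0.0168, 0.1008)
angular accel α = (0.1500, -0.6680, -0.3040)
ω' = ω + α·dt = (-1.3940, 1.1733, 0.2878)
2q̇ = q⊗(0,ω) = (-0.5308245, 1.5179301, -0.8008996, 0.5125151)
q' = normalize(q + ½dt·q⊗(0,ω)) = (-0.8503, 0.0624, 0.5022, -0.1447)
a = (-0.0333, -0.1667, -1.2000)
p + v·dt = (-2.1600, -2.4160, 2.4520)
v + (F/m)dt = (-1.5013, -0.4067, -1.2480)

p' = (-2.1600, -2.4160, 2.4520)
q' = (-0.8503, 0.0624, 0.5022, -0.1447)
v' = (-1.5013, -0.4067, -1.2480)
ω' = (-1.3940, 1.1733, 0.2878)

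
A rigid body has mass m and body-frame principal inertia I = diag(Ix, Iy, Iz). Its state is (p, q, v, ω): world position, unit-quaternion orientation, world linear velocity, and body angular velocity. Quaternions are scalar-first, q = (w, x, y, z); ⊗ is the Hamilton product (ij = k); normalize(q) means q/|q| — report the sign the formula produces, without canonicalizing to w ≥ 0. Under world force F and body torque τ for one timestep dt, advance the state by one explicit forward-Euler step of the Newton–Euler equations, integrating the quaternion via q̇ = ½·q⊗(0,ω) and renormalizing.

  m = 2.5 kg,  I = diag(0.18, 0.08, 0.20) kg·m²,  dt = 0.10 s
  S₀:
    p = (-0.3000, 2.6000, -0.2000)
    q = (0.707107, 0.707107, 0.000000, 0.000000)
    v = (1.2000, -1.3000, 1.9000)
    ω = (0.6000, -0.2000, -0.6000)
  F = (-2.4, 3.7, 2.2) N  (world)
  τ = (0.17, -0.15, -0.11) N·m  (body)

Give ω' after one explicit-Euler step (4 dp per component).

α = I⁻¹(τ − ω×Iω) = (0.8644, -1.9650, -0.6100)
ω' = ω + α·dt = (0.6864, -0.3965, -0.6610)

ω' = (0.6864, -0.3965, -0.6610)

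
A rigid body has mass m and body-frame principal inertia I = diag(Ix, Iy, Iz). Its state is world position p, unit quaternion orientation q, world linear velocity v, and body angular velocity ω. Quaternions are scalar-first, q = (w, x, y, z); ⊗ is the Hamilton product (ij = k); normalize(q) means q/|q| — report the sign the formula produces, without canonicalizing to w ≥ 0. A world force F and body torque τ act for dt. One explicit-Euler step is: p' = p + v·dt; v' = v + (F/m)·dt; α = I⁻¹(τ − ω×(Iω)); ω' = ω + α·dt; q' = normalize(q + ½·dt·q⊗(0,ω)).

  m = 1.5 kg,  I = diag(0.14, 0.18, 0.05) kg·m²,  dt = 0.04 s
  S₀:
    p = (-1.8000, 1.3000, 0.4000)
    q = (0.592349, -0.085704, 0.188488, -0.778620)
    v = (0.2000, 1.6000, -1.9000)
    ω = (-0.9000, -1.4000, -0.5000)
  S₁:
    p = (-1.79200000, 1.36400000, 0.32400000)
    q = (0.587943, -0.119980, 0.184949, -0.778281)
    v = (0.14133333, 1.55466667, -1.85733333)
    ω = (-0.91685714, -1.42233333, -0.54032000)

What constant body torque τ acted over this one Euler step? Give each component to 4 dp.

τ = (-0.1500, -0.0600, 0.0000)

Δω = ω₁−ω₀ = (-0.01685714, -0.02233333, -0.04032000)
ω₀×(Iω₀) = (-0.0910, 0.0405, 0.0504)
τ = I·(Δω/dt) + ω₀×(Iω₀) = (-0.1500, -0.0600, 0.0000)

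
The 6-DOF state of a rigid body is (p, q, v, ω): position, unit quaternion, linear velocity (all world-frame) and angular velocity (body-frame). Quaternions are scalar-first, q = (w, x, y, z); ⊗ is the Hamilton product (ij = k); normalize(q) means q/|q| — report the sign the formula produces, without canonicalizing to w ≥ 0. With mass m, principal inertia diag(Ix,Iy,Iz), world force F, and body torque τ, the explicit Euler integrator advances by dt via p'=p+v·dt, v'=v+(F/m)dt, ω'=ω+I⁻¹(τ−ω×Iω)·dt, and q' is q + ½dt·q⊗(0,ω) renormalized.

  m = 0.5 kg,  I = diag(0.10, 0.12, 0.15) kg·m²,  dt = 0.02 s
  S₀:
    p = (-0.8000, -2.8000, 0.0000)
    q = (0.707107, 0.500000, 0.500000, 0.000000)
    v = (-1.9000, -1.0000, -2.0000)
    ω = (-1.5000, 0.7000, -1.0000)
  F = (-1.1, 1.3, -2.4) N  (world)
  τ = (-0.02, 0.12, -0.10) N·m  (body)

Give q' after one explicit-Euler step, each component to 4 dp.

q' = (0.7110, 0.4843, 0.5099, 0.0039)

q⊗(0,ω) = (0.4000000, -1.5606605, 0.9949749, 0.3928930)
q' = normalize(q + ½dt·q⊗(0,ω)) = (0.7110, 0.4843, 0.5099, 0.0039)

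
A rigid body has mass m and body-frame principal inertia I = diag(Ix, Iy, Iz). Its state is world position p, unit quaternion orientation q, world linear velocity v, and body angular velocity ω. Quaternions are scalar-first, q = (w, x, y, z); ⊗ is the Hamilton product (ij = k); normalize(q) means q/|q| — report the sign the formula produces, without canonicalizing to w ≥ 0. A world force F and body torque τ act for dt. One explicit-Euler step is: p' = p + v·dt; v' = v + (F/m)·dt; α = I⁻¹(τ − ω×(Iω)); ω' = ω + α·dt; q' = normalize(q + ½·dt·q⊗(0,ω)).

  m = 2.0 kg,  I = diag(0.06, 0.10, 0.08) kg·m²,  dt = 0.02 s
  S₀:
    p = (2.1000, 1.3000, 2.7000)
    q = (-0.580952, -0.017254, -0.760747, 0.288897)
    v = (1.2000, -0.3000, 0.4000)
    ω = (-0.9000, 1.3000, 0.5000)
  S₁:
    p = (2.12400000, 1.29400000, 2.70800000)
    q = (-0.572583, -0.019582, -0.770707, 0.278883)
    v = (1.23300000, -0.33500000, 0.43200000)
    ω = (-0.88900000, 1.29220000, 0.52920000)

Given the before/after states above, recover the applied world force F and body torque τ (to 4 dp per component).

F = (3.3000, -3.5000, 3.2000)
τ = (0.0200, -0.0300, 0.0700)

velocity change Δv = (0.03300000, -0.03500000, 0.03200000)
F = m·Δv/dt = (3.3000, -3.5000, 3.2000)
ω₁ − ω₀ = (0.01100000, -0.00780000, 0.02920000)
gyro term ω₀×Iω₀ = (-0.0130, 0.0090, -0.0468)
applied torque τ = (0.0200, -0.0300, 0.0700)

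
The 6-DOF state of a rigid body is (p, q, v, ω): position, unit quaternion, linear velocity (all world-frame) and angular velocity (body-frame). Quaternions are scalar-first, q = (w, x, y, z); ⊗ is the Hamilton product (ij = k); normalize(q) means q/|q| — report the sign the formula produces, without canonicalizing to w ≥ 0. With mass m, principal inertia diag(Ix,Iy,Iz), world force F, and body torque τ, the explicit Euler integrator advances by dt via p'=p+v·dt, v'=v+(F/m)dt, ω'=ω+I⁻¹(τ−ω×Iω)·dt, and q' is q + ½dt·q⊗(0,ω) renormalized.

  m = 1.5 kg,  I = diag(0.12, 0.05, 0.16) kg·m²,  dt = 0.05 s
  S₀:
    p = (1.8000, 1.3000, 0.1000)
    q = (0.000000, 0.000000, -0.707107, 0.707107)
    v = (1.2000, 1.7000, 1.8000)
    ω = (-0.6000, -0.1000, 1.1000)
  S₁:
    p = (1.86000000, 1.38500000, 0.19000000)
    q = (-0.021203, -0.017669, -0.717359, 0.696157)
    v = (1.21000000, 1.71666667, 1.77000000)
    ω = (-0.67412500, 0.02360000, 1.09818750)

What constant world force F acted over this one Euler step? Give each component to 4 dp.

velocity change Δv = (0.01000000, 0.01666667, -0.03000000)
m·(v₁−v₀)/dt = (0.3000, 0.5000, -0.9000)

F = (0.3000, 0.5000, -0.9000)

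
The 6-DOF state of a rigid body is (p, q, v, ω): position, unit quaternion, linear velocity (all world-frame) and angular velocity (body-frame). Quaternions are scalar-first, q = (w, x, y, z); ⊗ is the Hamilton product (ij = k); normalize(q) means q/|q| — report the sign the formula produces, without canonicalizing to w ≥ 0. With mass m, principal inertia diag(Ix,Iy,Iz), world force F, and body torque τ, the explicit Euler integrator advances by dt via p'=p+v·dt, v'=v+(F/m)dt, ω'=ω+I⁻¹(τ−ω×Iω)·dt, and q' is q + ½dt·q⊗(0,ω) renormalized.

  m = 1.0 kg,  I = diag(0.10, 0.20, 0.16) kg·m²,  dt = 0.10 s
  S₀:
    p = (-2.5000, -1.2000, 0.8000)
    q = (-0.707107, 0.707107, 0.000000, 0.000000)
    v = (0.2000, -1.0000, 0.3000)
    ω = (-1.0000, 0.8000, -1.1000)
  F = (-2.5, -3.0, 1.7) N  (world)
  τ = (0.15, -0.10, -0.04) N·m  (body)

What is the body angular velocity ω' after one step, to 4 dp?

gyro term ω×Iω = (0.0352, -0.0660, -0.0800)
angular accel α = (1.1480, -0.1700, 0.2500)
new body rate ω' = (-0.8852, 0.7830, -1.0750)

ω' = (-0.8852, 0.7830, -1.0750)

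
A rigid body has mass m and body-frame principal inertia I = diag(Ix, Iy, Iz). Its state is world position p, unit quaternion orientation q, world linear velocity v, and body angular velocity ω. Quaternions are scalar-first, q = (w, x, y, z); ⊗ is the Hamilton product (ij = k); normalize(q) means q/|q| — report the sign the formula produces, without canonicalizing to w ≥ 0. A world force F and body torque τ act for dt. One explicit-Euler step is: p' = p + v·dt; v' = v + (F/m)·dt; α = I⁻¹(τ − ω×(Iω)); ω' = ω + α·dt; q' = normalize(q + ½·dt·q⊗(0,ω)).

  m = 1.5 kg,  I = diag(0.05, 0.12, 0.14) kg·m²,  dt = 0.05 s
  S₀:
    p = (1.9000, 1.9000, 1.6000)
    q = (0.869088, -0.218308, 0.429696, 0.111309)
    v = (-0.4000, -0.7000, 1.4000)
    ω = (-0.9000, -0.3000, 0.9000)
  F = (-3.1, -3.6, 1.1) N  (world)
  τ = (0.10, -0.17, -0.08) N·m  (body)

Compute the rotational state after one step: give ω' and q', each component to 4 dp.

α = I⁻¹(τ − ω×Iω) = (2.1080, -2.0242, -0.7064)
ω + α·dt = (-0.7946, -0.4012, 0.8647)
2q̇ = q⊗(0,ω) = (-0.1677465, -0.3620601, -0.1644273, 1.2343980)
q + ½dt·q⊗(0,ω), renormalized = (0.8644, -0.2272, 0.4254, 0.1421)

ω' = (-0.7946, -0.4012, 0.8647)
q' = (0.8644, -0.2272, 0.4254, 0.1421)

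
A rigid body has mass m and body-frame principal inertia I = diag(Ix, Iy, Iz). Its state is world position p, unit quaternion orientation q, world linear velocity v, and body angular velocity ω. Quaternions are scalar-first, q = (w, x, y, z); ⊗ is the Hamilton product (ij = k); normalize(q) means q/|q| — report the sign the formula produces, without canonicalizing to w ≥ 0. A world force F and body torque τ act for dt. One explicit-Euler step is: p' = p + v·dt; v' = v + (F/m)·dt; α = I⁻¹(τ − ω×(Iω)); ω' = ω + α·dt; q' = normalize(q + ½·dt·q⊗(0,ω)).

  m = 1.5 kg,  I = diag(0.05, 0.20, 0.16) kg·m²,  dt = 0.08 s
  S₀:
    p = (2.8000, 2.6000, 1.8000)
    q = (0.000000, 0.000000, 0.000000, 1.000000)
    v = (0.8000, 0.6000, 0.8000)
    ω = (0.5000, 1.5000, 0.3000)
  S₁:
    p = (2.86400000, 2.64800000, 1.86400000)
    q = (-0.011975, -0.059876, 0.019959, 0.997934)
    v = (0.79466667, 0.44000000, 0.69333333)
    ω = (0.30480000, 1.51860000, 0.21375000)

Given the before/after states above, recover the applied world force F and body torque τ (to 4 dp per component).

F = (-0.1000, -3.0000, -2.0000)
τ = (-0.1400, 0.0300, -0.0600)

Δv = v₁−v₀ = (-0.00533333, -0.16000000, -0.10666667)
m·(v₁−v₀)/dt = (-0.1000, -3.0000, -2.0000)
rate change Δω = (-0.19520000, 0.01860000, -0.08625000)
precession coupling = (-0.0180, -0.0165, 0.1125)
I·α + gyro = (-0.1400, 0.0300, -0.0600)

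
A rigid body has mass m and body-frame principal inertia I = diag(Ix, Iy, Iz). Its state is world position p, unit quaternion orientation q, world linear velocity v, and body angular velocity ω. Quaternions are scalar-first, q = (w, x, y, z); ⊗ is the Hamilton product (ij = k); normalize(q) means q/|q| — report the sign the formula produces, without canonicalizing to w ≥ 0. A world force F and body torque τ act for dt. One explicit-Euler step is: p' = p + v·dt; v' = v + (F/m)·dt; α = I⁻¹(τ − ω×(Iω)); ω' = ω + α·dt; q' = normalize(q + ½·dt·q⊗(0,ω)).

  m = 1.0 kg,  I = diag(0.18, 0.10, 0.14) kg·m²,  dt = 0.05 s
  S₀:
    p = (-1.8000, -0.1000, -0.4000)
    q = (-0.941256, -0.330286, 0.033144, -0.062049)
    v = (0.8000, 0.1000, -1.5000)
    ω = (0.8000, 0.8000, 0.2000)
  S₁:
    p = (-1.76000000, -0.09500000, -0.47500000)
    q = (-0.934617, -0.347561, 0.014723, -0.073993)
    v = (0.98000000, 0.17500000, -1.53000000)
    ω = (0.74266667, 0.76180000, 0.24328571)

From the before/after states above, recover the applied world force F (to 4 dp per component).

F = (3.6000, 1.5000, -0.6000)

v₁ − v₀ = (0.18000000, 0.07500000, -0.03000000)
m·(v₁−v₀)/dt = (3.6000, 1.5000, -0.6000)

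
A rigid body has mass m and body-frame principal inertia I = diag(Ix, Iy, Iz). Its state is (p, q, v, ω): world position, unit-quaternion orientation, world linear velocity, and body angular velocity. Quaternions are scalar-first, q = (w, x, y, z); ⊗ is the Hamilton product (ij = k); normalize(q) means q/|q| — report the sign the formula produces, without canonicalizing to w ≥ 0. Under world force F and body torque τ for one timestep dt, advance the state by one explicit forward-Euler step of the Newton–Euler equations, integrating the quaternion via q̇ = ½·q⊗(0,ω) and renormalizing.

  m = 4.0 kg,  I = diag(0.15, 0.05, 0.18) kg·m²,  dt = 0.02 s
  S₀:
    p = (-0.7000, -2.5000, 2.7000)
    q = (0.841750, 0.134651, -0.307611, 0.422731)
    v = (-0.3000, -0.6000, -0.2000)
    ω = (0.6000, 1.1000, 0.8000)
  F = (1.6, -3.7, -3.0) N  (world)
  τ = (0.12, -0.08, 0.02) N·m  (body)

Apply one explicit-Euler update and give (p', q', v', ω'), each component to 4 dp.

ω×(Iω) gyroscopic = (0.1144, -0.0144, -0.0660)
α = I⁻¹(τ − ω×Iω) = (0.0373, -1.3120, 0.4778)
ω' = ω + α·dt = (0.6007, 1.0738, 0.8096)
Hamilton product q⊗(0,ω) = (-0.0806033, -0.2060429, 1.0718428, 1.0060827)
q' = normalize(q + ½dt·q⊗(0,ω)) = (0.8409, 0.1326, -0.2969, 0.4327)
p' = p + v·dt = (-0.7060, -2.5120, 2.6960)
v + (F/m)dt = (-0.2920, -0.6185, -0.2150)

p' = (-0.7060, -2.5120, 2.6960)
q' = (0.8409, 0.1326, -0.2969, 0.4327)
v' = (-0.2920, -0.6185, -0.2150)
ω' = (0.6007, 1.0738, 0.8096)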